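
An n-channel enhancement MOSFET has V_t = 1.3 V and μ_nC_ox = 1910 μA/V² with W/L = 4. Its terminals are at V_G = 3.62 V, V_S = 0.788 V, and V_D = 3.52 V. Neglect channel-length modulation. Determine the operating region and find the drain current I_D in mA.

V_GS = V_G − V_S = 3.62 − 0.788 = 2.83 V; V_DS = V_D − V_S = 3.52 − 0.788 = 2.73 V.
k_n = μ_nC_ox · (W/L) = 7.64 mA/V².
V_ov = V_GS − V_t = 2.83 − 1.3 = 1.53 V.
Since V_DS = 2.73 V ≥ V_ov = 1.53 V, the device is in saturation.
I_D = ½ k_n V_ov² = 0.5 × 7.64 × 1.53² = 8.97 mA.

Saturation; I_D = 8.97 mA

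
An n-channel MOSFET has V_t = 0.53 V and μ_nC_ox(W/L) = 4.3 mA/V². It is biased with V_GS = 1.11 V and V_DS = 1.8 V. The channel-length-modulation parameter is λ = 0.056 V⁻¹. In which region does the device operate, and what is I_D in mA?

V_ov = V_GS − V_t = 1.11 − 0.53 = 0.58 V.
Since V_DS = 1.8 V ≥ V_ov = 0.58 V, the device is in saturation.
I_D = ½ k_n V_ov² (1 + λ V_DS) = 0.5 × 4.3 × 0.58² × (1 + 0.056 × 1.8) = 0.796 mA.

Saturation; I_D = 0.796 mA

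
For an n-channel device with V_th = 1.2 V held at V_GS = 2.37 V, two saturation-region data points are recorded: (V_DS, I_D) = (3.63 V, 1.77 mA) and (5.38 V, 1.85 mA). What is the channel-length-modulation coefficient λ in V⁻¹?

With V_GS fixed, I_D ∝ (1 + λ V_DS) in saturation, so I_D2/I_D1 = (1 + λ V_DS2)/(1 + λ V_DS1).
1.85/1.77 = 1.045 = (1 + 5.38 λ)/(1 + 3.63 λ).
Solving: λ (I_D1 V_DS2 − I_D2 V_DS1) = I_D2 − I_D1, so λ = (1.85 − 1.77) / (1.77 × 5.38 − 1.85 × 3.63) = 0.08 / 2.81 = 0.0285 V⁻¹.

λ = 0.0285 V⁻¹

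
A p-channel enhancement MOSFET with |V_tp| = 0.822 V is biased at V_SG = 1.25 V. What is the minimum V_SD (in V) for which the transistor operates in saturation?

V_SD,sat = 0.428 V

The boundary between triode and saturation is V_SD = V_SG − |V_tp| = V_ov.
V_ov = 1.25 − 0.822 = 0.428 V.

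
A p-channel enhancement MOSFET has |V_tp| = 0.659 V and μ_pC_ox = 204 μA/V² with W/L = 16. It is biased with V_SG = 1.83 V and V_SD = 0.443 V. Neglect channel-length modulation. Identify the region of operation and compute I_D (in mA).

Triode; I_D = 1.37 mA

k_p = μ_pC_ox · (W/L) = 3.264 mA/V².
V_ov = V_SG − |V_tp| = 1.83 − 0.659 = 1.17 V.
Since V_SD = 0.443 V < V_ov = 1.17 V, the device is in the triode region.
I_D = k_p [V_ov · V_SD − ½ V_SD²] = 3.264 × [1.17 × 0.443 − 0.5 × 0.443²] = 1.37 mA.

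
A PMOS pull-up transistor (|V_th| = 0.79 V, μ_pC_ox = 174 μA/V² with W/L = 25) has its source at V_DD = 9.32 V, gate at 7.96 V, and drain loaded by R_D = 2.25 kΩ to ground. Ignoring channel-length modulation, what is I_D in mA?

V_SG = V_DD − V_G = 9.32 − 7.96 = 1.36 V, so V_ov = 1.36 − 0.79 = 0.57 V.
k_p = μ_pC_ox · (W/L) = 4.35 mA/V².
Assume saturation: I_D = ½ k_p V_ov² = 0.5 × 4.35 × 0.57² = 0.707 mA, giving V_SD = V_DD − I_D R_D = 9.32 − 0.707 × 2.25 = 7.73 V.
V_SD = 7.73 V ≥ V_ov = 0.57 V, confirming saturation.

I_D = 0.707 mA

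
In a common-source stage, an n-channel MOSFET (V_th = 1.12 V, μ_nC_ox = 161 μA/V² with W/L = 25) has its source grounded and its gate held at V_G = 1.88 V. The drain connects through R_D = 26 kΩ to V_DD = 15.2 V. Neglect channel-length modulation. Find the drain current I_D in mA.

V_GS = V_G = 1.88 V, so V_ov = 1.88 − 1.12 = 0.76 V.
k_n = μ_nC_ox · (W/L) = 4.025 mA/V².
Assume saturation: I_D = ½ k_n V_ov² = 0.5 × 4.025 × 0.76² = 1.16 mA, giving V_DS = V_DD − I_D R_D = 15.2 − 1.16 × 26 = -15 V.
But -15 V < V_ov = 0.76 V, so the device is actually in triode.
In triode I_D = k_n[V_ov V_DS − ½ V_DS²] and I_D = (V_DD − V_DS)/R_D. Equating: 52.3 V_DS² − 80.53 V_DS + 15.2 = 0, giving V_DS = 0.22 V (the root below V_ov).
I_D = (15.2 − 0.22) / 26 = 0.576 mA.

I_D = 0.576 mA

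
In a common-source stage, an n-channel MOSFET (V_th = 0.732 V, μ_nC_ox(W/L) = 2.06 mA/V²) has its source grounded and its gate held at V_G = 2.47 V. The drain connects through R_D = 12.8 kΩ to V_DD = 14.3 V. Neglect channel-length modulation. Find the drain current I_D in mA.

I_D = 1.09 mA

V_GS = V_G = 2.47 V, so V_ov = 2.47 − 0.732 = 1.74 V.
Assume saturation: I_D = ½ k_n V_ov² = 0.5 × 2.06 × 1.74² = 3.11 mA, giving V_DS = V_DD − I_D R_D = 14.3 − 3.11 × 12.8 = -25.5 V.
But -25.5 V < V_ov = 1.74 V, so the device is actually in triode.
In triode I_D = k_n[V_ov V_DS − ½ V_DS²] and I_D = (V_DD − V_DS)/R_D. Equating: 13.2 V_DS² − 46.83 V_DS + 14.3 = 0, giving V_DS = 0.337 V (the root below V_ov).
I_D = (14.3 − 0.337) / 12.8 = 1.09 mA.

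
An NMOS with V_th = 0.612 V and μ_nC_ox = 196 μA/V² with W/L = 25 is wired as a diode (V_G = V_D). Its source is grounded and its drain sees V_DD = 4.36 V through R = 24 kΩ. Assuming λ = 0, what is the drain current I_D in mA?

I_D = 0.146 mA

With gate tied to drain, V_GS = V_DS ≥ V_GS − V_th, so the device is in saturation.
k_n = μ_nC_ox · (W/L) = 4.9 mA/V².
KCL at the drain: ½ k_n (V_GS − V_th)² = (V_DD − V_GS)/R.
Let x = V_GS − 0.612. Then 58.8 x² + x − 3.748 = 0, giving x = 0.244 V (positive root), so V_GS = 0.856 V.
I_D = (V_DD − V_GS)/R = (4.36 − 0.856) / 24 = 0.146 mA.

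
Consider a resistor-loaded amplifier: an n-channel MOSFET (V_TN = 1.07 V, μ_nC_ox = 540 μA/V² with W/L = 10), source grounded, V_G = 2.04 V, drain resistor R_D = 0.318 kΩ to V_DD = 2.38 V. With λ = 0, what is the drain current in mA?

V_GS = V_G = 2.04 V, so V_ov = 2.04 − 1.07 = 0.97 V.
k_n = μ_nC_ox · (W/L) = 5.4 mA/V².
Assume saturation: I_D = ½ k_n V_ov² = 0.5 × 5.4 × 0.97² = 2.54 mA, giving V_DS = V_DD − I_D R_D = 2.38 − 2.54 × 0.318 = 1.57 V.
V_DS = 1.57 V ≥ V_ov = 0.97 V, confirming saturation.

I_D = 2.54 mA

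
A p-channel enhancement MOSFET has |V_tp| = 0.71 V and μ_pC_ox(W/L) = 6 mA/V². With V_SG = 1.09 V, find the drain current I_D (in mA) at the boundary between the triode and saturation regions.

I_D = 0.433 mA

At the boundary V_SD = V_ov = V_SG − |V_tp| = 1.09 − 0.71 = 0.38 V.
I_D = ½ k_p V_ov² = 0.5 × 6 × 0.38² = 0.433 mA.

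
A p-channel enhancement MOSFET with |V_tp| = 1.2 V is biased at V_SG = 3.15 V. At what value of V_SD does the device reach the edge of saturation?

V_SD,sat = 1.95 V

The boundary between triode and saturation is V_SD = V_SG − |V_tp| = V_ov.
V_ov = 3.15 − 1.2 = 1.95 V.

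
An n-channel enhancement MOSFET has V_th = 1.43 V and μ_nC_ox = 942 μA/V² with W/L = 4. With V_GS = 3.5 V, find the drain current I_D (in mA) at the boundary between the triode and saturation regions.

I_D = 8.07 mA

At the boundary V_DS = V_ov = V_GS − V_th = 3.5 − 1.43 = 2.07 V.
k_n = μ_nC_ox · (W/L) = 3.768 mA/V².
I_D = ½ k_n V_ov² = 0.5 × 3.768 × 2.07² = 8.07 mA.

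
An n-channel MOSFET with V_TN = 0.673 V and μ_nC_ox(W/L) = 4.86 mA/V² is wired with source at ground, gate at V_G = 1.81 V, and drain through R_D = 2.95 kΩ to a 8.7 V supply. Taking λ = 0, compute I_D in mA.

I_D = 2.71 mA

V_GS = V_G = 1.81 V, so V_ov = 1.81 − 0.673 = 1.14 V.
Assume saturation: I_D = ½ k_n V_ov² = 0.5 × 4.86 × 1.14² = 3.14 mA, giving V_DS = V_DD − I_D R_D = 8.7 − 3.14 × 2.95 = -0.567 V.
But -0.567 V < V_ov = 1.14 V, so the device is actually in triode.
In triode I_D = k_n[V_ov V_DS − ½ V_DS²] and I_D = (V_DD − V_DS)/R_D. Equating: 7.17 V_DS² − 17.3 V_DS + 8.7 = 0, giving V_DS = 0.714 V (the root below V_ov).
I_D = (8.7 − 0.714) / 2.95 = 2.71 mA.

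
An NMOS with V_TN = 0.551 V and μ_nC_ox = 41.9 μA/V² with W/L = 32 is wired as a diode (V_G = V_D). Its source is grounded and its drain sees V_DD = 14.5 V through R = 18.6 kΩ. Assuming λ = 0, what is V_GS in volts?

With gate tied to drain, V_GS = V_DS ≥ V_GS − V_TN, so the device is in saturation.
k_n = μ_nC_ox · (W/L) = 1.341 mA/V².
KCL at the drain: ½ k_n (V_GS − V_TN)² = (V_DD − V_GS)/R.
Let x = V_GS − 0.551. Then 12.5 x² + x − 13.95 = 0, giving x = 1.02 V (positive root), so V_GS = 1.57 V.
I_D = (V_DD − V_GS)/R = (14.5 − 1.57) / 18.6 = 0.695 mA.

V_GS = 1.57 V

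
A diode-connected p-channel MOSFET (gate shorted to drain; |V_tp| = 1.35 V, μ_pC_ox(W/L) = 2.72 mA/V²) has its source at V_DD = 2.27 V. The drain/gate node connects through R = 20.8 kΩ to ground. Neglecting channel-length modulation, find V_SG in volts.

V_SG = 1.51 V

With gate tied to drain, V_SG = V_SD ≥ V_SG − |V_tp|, so the device is in saturation.
KCL at the drain: ½ k_p (V_SG − |V_tp|)² = (V_DD − V_SG)/R.
Let x = V_SG − 1.35. Then 28.3 x² + x − 0.92 = 0, giving x = 0.164 V (positive root), so V_SG = 1.51 V.
I_D = (V_DD − V_SG)/R = (2.27 − 1.51) / 20.8 = 0.0364 mA.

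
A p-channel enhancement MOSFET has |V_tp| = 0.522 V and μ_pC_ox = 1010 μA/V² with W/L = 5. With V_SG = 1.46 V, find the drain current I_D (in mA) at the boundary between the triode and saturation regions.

I_D = 2.22 mA

At the boundary V_SD = V_ov = V_SG − |V_tp| = 1.46 − 0.522 = 0.938 V.
k_p = μ_pC_ox · (W/L) = 5.05 mA/V².
I_D = ½ k_p V_ov² = 0.5 × 5.05 × 0.938² = 2.22 mA.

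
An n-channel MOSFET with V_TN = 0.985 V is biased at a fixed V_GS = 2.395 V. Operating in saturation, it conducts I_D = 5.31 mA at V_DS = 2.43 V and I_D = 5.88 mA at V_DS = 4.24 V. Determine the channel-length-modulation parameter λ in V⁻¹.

λ = 0.0693 V⁻¹

With V_GS fixed, I_D ∝ (1 + λ V_DS) in saturation, so I_D2/I_D1 = (1 + λ V_DS2)/(1 + λ V_DS1).
5.88/5.31 = 1.107 = (1 + 4.24 λ)/(1 + 2.43 λ).
Solving: λ (I_D1 V_DS2 − I_D2 V_DS1) = I_D2 − I_D1, so λ = (5.88 − 5.31) / (5.31 × 4.24 − 5.88 × 2.43) = 0.57 / 8.23 = 0.0693 V⁻¹.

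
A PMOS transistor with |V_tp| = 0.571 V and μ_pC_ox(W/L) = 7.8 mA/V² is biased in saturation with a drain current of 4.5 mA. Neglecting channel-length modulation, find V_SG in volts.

In saturation I_D = ½ k_p (V_SG − |V_tp|)², so V_SG − |V_tp| = √(2 I_D / k_p) = √(2 × 4.5 / 7.8) = 1.07 V.
V_SG = 0.571 + 1.07 = 1.65 V.

V_SG = 1.65 V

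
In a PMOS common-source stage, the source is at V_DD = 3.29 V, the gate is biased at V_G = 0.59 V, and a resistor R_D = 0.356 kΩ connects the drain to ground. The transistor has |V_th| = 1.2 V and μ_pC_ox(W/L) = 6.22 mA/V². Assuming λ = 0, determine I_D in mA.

V_SG = V_DD − V_G = 3.29 − 0.59 = 2.7 V, so V_ov = 2.7 − 1.2 = 1.5 V.
Assume saturation: I_D = ½ k_p V_ov² = 0.5 × 6.22 × 1.5² = 7 mA, giving V_SD = V_DD − I_D R_D = 3.29 − 7 × 0.356 = 0.799 V.
But 0.799 V < V_ov = 1.5 V, so the device is actually in triode.
In triode I_D = k_p[V_ov V_SD − ½ V_SD²] and I_D = (V_DD − V_SD)/R_D. Equating: 1.11 V_SD² − 4.321 V_SD + 3.29 = 0, giving V_SD = 1.04 V (the root below V_ov).
I_D = (3.29 − 1.04) / 0.356 = 6.33 mA.

I_D = 6.33 mA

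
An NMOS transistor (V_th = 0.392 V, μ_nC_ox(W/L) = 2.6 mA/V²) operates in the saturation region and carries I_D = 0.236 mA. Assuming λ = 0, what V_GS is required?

In saturation I_D = ½ k_n (V_GS − V_th)², so V_GS − V_th = √(2 I_D / k_n) = √(2 × 0.236 / 2.6) = 0.426 V.
V_GS = 0.392 + 0.426 = 0.818 V.

V_GS = 0.818 V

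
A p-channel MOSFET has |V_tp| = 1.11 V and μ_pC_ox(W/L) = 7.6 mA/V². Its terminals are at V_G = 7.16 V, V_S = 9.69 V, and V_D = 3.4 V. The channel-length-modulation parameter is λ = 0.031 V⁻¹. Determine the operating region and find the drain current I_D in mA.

V_SG = V_S − V_G = 9.69 − 7.16 = 2.53 V; V_SD = V_S − V_D = 9.69 − 3.4 = 6.29 V.
V_ov = V_SG − |V_tp| = 2.53 − 1.11 = 1.42 V.
Since V_SD = 6.29 V ≥ V_ov = 1.42 V, the device is in saturation.
I_D = ½ k_p V_ov² (1 + λ V_SD) = 0.5 × 7.6 × 1.42² × (1 + 0.031 × 6.29) = 9.16 mA.

Saturation; I_D = 9.16 mA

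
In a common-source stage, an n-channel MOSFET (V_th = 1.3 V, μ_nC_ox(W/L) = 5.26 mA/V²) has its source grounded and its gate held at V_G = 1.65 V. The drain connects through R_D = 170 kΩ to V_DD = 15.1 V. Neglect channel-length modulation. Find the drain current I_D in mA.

V_GS = V_G = 1.65 V, so V_ov = 1.65 − 1.3 = 0.35 V.
Assume saturation: I_D = ½ k_n V_ov² = 0.5 × 5.26 × 0.35² = 0.322 mA, giving V_DS = V_DD − I_D R_D = 15.1 − 0.322 × 170 = -39.7 V.
But -39.7 V < V_ov = 0.35 V, so the device is actually in triode.
In triode I_D = k_n[V_ov V_DS − ½ V_DS²] and I_D = (V_DD − V_DS)/R_D. Equating: 447 V_DS² − 314 V_DS + 15.1 = 0, giving V_DS = 0.0519 V (the root below V_ov).
I_D = (15.1 − 0.0519) / 170 = 0.0885 mA.

I_D = 0.0885 mA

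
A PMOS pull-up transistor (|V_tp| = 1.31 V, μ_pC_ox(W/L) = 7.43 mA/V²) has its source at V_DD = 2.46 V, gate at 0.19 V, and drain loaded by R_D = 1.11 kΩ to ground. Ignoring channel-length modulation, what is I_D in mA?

V_SG = V_DD − V_G = 2.46 − 0.19 = 2.27 V, so V_ov = 2.27 − 1.31 = 0.96 V.
Assume saturation: I_D = ½ k_p V_ov² = 0.5 × 7.43 × 0.96² = 3.42 mA, giving V_SD = V_DD − I_D R_D = 2.46 − 3.42 × 1.11 = -1.34 V.
But -1.34 V < V_ov = 0.96 V, so the device is actually in triode.
In triode I_D = k_p[V_ov V_SD − ½ V_SD²] and I_D = (V_DD − V_SD)/R_D. Equating: 4.12 V_SD² − 8.917 V_SD + 2.46 = 0, giving V_SD = 0.325 V (the root below V_ov).
I_D = (2.46 − 0.325) / 1.11 = 1.92 mA.

I_D = 1.92 mA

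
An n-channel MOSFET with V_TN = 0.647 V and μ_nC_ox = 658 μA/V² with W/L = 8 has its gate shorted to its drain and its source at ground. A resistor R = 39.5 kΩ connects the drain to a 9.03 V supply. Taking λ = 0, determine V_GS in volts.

With gate tied to drain, V_GS = V_DS ≥ V_GS − V_TN, so the device is in saturation.
k_n = μ_nC_ox · (W/L) = 5.264 mA/V².
KCL at the drain: ½ k_n (V_GS − V_TN)² = (V_DD − V_GS)/R.
Let x = V_GS − 0.647. Then 104 x² + x − 8.383 = 0, giving x = 0.279 V (positive root), so V_GS = 0.926 V.
I_D = (V_DD − V_GS)/R = (9.03 − 0.926) / 39.5 = 0.205 mA.

V_GS = 0.926 V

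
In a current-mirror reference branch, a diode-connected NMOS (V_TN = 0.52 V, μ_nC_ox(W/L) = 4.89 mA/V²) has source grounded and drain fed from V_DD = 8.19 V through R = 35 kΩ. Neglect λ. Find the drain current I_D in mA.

With gate tied to drain, V_GS = V_DS ≥ V_GS − V_TN, so the device is in saturation.
KCL at the drain: ½ k_n (V_GS − V_TN)² = (V_DD − V_GS)/R.
Let x = V_GS − 0.52. Then 85.6 x² + x − 7.67 = 0, giving x = 0.294 V (positive root), so V_GS = 0.814 V.
I_D = (V_DD − V_GS)/R = (8.19 − 0.814) / 35 = 0.211 mA.

I_D = 0.211 mA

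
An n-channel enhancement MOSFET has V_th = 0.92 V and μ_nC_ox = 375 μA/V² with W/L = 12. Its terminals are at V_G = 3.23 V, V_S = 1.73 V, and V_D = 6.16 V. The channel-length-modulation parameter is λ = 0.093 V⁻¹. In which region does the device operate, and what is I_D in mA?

V_GS = V_G − V_S = 3.23 − 1.73 = 1.5 V; V_DS = V_D − V_S = 6.16 − 1.73 = 4.43 V.
k_n = μ_nC_ox · (W/L) = 4.5 mA/V².
V_ov = V_GS − V_th = 1.5 − 0.92 = 0.58 V.
Since V_DS = 4.43 V ≥ V_ov = 0.58 V, the device is in saturation.
I_D = ½ k_n V_ov² (1 + λ V_DS) = 0.5 × 4.5 × 0.58² × (1 + 0.093 × 4.43) = 1.07 mA.

Saturation; I_D = 1.07 mA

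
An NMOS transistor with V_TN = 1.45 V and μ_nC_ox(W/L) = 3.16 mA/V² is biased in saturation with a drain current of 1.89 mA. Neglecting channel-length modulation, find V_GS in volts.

V_GS = 2.54 V

In saturation I_D = ½ k_n (V_GS − V_TN)², so V_GS − V_TN = √(2 I_D / k_n) = √(2 × 1.89 / 3.16) = 1.09 V.
V_GS = 1.45 + 1.09 = 2.54 V.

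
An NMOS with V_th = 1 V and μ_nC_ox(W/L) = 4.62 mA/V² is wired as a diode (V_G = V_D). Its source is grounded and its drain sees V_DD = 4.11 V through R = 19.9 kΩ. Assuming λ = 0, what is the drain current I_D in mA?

With gate tied to drain, V_GS = V_DS ≥ V_GS − V_th, so the device is in saturation.
KCL at the drain: ½ k_n (V_GS − V_th)² = (V_DD − V_GS)/R.
Let x = V_GS − 1. Then 46 x² + x − 3.11 = 0, giving x = 0.249 V (positive root), so V_GS = 1.25 V.
I_D = (V_DD − V_GS)/R = (4.11 − 1.25) / 19.9 = 0.144 mA.

I_D = 0.144 mA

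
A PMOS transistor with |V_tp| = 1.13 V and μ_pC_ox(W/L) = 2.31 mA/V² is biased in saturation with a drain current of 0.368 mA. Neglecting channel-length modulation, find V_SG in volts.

In saturation I_D = ½ k_p (V_SG − |V_tp|)², so V_SG − |V_tp| = √(2 I_D / k_p) = √(2 × 0.368 / 2.31) = 0.564 V.
V_SG = 1.13 + 0.564 = 1.69 V.

V_SG = 1.69 V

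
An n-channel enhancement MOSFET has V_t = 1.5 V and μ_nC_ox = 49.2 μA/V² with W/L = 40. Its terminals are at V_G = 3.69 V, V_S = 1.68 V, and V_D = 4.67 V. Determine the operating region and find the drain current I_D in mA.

V_GS = V_G − V_S = 3.69 − 1.68 = 2.01 V; V_DS = V_D − V_S = 4.67 − 1.68 = 2.99 V.
k_n = μ_nC_ox · (W/L) = 1.968 mA/V².
V_ov = V_GS − V_t = 2.01 − 1.5 = 0.51 V.
Since V_DS = 2.99 V ≥ V_ov = 0.51 V, the device is in saturation.
I_D = ½ k_n V_ov² = 0.5 × 1.968 × 0.51² = 0.256 mA.

Saturation; I_D = 0.256 mA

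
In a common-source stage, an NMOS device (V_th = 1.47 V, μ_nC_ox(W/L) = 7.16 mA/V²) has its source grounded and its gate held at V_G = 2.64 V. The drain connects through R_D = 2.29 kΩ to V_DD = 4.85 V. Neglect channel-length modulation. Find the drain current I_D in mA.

I_D = 2.00 mA

V_GS = V_G = 2.64 V, so V_ov = 2.64 − 1.47 = 1.17 V.
Assume saturation: I_D = ½ k_n V_ov² = 0.5 × 7.16 × 1.17² = 4.9 mA, giving V_DS = V_DD − I_D R_D = 4.85 − 4.9 × 2.29 = -6.37 V.
But -6.37 V < V_ov = 1.17 V, so the device is actually in triode.
In triode I_D = k_n[V_ov V_DS − ½ V_DS²] and I_D = (V_DD − V_DS)/R_D. Equating: 8.2 V_DS² − 20.18 V_DS + 4.85 = 0, giving V_DS = 0.27 V (the root below V_ov).
I_D = (4.85 − 0.27) / 2.29 = 2 mA.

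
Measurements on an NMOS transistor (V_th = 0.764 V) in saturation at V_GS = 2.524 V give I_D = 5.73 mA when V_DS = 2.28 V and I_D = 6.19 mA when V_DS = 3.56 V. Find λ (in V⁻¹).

λ = 0.0732 V⁻¹

With V_GS fixed, I_D ∝ (1 + λ V_DS) in saturation, so I_D2/I_D1 = (1 + λ V_DS2)/(1 + λ V_DS1).
6.19/5.73 = 1.08 = (1 + 3.56 λ)/(1 + 2.28 λ).
Solving: λ (I_D1 V_DS2 − I_D2 V_DS1) = I_D2 − I_D1, so λ = (6.19 − 5.73) / (5.73 × 3.56 − 6.19 × 2.28) = 0.46 / 6.29 = 0.0732 V⁻¹.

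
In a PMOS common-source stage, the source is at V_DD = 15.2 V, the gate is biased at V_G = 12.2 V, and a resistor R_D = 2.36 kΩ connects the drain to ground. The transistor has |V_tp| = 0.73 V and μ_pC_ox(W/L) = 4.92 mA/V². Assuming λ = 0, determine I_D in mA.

V_SG = V_DD − V_G = 15.2 − 12.2 = 3 V, so V_ov = 3 − 0.73 = 2.27 V.
Assume saturation: I_D = ½ k_p V_ov² = 0.5 × 4.92 × 2.27² = 12.7 mA, giving V_SD = V_DD − I_D R_D = 15.2 − 12.7 × 2.36 = -14.7 V.
But -14.7 V < V_ov = 2.27 V, so the device is actually in triode.
In triode I_D = k_p[V_ov V_SD − ½ V_SD²] and I_D = (V_DD − V_SD)/R_D. Equating: 5.81 V_SD² − 27.36 V_SD + 15.2 = 0, giving V_SD = 0.643 V (the root below V_ov).
I_D = (15.2 − 0.643) / 2.36 = 6.17 mA.

I_D = 6.17 mA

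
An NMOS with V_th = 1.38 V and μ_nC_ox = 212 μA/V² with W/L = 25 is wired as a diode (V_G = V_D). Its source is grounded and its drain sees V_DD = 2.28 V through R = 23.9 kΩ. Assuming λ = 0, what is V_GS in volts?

With gate tied to drain, V_GS = V_DS ≥ V_GS − V_th, so the device is in saturation.
k_n = μ_nC_ox · (W/L) = 5.3 mA/V².
KCL at the drain: ½ k_n (V_GS − V_th)² = (V_DD − V_GS)/R.
Let x = V_GS − 1.38. Then 63.3 x² + x − 0.9 = 0, giving x = 0.112 V (positive root), so V_GS = 1.49 V.
I_D = (V_DD − V_GS)/R = (2.28 − 1.49) / 23.9 = 0.033 mA.

V_GS = 1.49 V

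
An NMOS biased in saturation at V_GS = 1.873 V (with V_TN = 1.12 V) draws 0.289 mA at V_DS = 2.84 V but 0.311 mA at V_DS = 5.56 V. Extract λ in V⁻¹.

With V_GS fixed, I_D ∝ (1 + λ V_DS) in saturation, so I_D2/I_D1 = (1 + λ V_DS2)/(1 + λ V_DS1).
0.311/0.289 = 1.076 = (1 + 5.56 λ)/(1 + 2.84 λ).
Solving: λ (I_D1 V_DS2 − I_D2 V_DS1) = I_D2 − I_D1, so λ = (0.311 − 0.289) / (0.289 × 5.56 − 0.311 × 2.84) = 0.022 / 0.724 = 0.0304 V⁻¹.

λ = 0.0304 V⁻¹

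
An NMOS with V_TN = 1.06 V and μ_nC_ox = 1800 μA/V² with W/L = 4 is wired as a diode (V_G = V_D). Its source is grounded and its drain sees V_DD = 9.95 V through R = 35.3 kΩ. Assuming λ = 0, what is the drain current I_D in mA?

With gate tied to drain, V_GS = V_DS ≥ V_GS − V_TN, so the device is in saturation.
k_n = μ_nC_ox · (W/L) = 7.2 mA/V².
KCL at the drain: ½ k_n (V_GS − V_TN)² = (V_DD − V_GS)/R.
Let x = V_GS − 1.06. Then 127 x² + x − 8.89 = 0, giving x = 0.261 V (positive root), so V_GS = 1.32 V.
I_D = (V_DD − V_GS)/R = (9.95 − 1.32) / 35.3 = 0.244 mA.

I_D = 0.244 mA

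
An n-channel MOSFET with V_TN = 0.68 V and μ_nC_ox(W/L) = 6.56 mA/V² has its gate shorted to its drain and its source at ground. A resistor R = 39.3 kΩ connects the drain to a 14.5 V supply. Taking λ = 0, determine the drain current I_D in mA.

With gate tied to drain, V_GS = V_DS ≥ V_GS − V_TN, so the device is in saturation.
KCL at the drain: ½ k_n (V_GS − V_TN)² = (V_DD − V_GS)/R.
Let x = V_GS − 0.68. Then 129 x² + x − 13.82 = 0, giving x = 0.324 V (positive root), so V_GS = 1 V.
I_D = (V_DD − V_GS)/R = (14.5 − 1) / 39.3 = 0.343 mA.

I_D = 0.343 mA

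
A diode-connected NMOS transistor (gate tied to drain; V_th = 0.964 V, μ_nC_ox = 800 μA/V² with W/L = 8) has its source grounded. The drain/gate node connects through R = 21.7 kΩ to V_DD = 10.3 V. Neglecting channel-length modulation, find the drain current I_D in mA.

I_D = 0.414 mA

With gate tied to drain, V_GS = V_DS ≥ V_GS − V_th, so the device is in saturation.
k_n = μ_nC_ox · (W/L) = 6.4 mA/V².
KCL at the drain: ½ k_n (V_GS − V_th)² = (V_DD − V_GS)/R.
Let x = V_GS − 0.964. Then 69.4 x² + x − 9.336 = 0, giving x = 0.36 V (positive root), so V_GS = 1.32 V.
I_D = (V_DD − V_GS)/R = (10.3 − 1.32) / 21.7 = 0.414 mA.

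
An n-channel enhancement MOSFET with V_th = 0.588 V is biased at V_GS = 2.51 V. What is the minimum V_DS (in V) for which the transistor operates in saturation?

The boundary between triode and saturation is V_DS = V_GS − V_th = V_ov.
V_ov = 2.51 − 0.588 = 1.92 V.

V_DS,sat = 1.92 V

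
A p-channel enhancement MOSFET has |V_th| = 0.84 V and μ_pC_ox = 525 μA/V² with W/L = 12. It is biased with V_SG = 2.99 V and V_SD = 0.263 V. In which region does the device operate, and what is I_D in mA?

k_p = μ_pC_ox · (W/L) = 6.3 mA/V².
V_ov = V_SG − |V_th| = 2.99 − 0.84 = 2.15 V.
Since V_SD = 0.263 V < V_ov = 2.15 V, the device is in the triode region.
I_D = k_p [V_ov · V_SD − ½ V_SD²] = 6.3 × [2.15 × 0.263 − 0.5 × 0.263²] = 3.34 mA.

Triode; I_D = 3.34 mA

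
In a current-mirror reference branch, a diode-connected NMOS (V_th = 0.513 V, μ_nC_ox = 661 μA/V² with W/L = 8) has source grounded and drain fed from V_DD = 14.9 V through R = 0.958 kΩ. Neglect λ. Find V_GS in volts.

V_GS = 2.71 V

With gate tied to drain, V_GS = V_DS ≥ V_GS − V_th, so the device is in saturation.
k_n = μ_nC_ox · (W/L) = 5.288 mA/V².
KCL at the drain: ½ k_n (V_GS − V_th)² = (V_DD − V_GS)/R.
Let x = V_GS − 0.513. Then 2.53 x² + x − 14.39 = 0, giving x = 2.19 V (positive root), so V_GS = 2.71 V.
I_D = (V_DD − V_GS)/R = (14.9 − 2.71) / 0.958 = 12.7 mA.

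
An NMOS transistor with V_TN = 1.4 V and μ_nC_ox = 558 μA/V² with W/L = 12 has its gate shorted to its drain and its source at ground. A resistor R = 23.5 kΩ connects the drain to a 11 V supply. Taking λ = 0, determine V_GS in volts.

With gate tied to drain, V_GS = V_DS ≥ V_GS − V_TN, so the device is in saturation.
k_n = μ_nC_ox · (W/L) = 6.696 mA/V².
KCL at the drain: ½ k_n (V_GS − V_TN)² = (V_DD − V_GS)/R.
Let x = V_GS − 1.4. Then 78.7 x² + x − 9.6 = 0, giving x = 0.343 V (positive root), so V_GS = 1.74 V.
I_D = (V_DD − V_GS)/R = (11 − 1.74) / 23.5 = 0.394 mA.

V_GS = 1.74 V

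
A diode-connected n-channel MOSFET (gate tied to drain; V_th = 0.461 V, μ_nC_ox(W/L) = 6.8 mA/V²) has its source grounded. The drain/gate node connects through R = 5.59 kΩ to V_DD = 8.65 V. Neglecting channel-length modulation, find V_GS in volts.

With gate tied to drain, V_GS = V_DS ≥ V_GS − V_th, so the device is in saturation.
KCL at the drain: ½ k_n (V_GS − V_th)² = (V_DD − V_GS)/R.
Let x = V_GS − 0.461. Then 19 x² + x − 8.189 = 0, giving x = 0.631 V (positive root), so V_GS = 1.09 V.
I_D = (V_DD − V_GS)/R = (8.65 − 1.09) / 5.59 = 1.35 mA.

V_GS = 1.09 V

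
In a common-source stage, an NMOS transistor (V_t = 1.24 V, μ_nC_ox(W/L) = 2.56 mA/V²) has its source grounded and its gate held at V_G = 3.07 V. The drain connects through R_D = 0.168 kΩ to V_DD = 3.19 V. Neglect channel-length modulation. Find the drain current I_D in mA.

I_D = 4.29 mA

V_GS = V_G = 3.07 V, so V_ov = 3.07 − 1.24 = 1.83 V.
Assume saturation: I_D = ½ k_n V_ov² = 0.5 × 2.56 × 1.83² = 4.29 mA, giving V_DS = V_DD − I_D R_D = 3.19 − 4.29 × 0.168 = 2.47 V.
V_DS = 2.47 V ≥ V_ov = 1.83 V, confirming saturation.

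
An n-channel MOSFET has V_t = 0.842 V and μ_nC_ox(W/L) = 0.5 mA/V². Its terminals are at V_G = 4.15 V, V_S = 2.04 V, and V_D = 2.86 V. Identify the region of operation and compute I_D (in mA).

V_GS = V_G − V_S = 4.15 − 2.04 = 2.11 V; V_DS = V_D − V_S = 2.86 − 2.04 = 0.82 V.
V_ov = V_GS − V_t = 2.11 − 0.842 = 1.27 V.
Since V_DS = 0.82 V < V_ov = 1.27 V, the device is in the triode region.
I_D = k_n [V_ov · V_DS − ½ V_DS²] = 0.5 × [1.27 × 0.82 − 0.5 × 0.82²] = 0.352 mA.

Triode; I_D = 0.352 mA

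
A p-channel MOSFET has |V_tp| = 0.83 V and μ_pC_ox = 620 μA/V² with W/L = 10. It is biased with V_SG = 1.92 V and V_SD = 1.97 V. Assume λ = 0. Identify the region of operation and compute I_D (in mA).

k_p = μ_pC_ox · (W/L) = 6.2 mA/V².
V_ov = V_SG − |V_tp| = 1.92 − 0.83 = 1.09 V.
Since V_SD = 1.97 V ≥ V_ov = 1.09 V, the device is in saturation.
I_D = ½ k_p V_ov² = 0.5 × 6.2 × 1.09² = 3.68 mA.

Saturation; I_D = 3.68 mA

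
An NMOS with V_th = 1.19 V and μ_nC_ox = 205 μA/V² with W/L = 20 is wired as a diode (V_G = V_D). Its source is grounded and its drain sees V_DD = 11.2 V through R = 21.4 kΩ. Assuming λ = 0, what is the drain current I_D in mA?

I_D = 0.446 mA

With gate tied to drain, V_GS = V_DS ≥ V_GS − V_th, so the device is in saturation.
k_n = μ_nC_ox · (W/L) = 4.1 mA/V².
KCL at the drain: ½ k_n (V_GS − V_th)² = (V_DD − V_GS)/R.
Let x = V_GS − 1.19. Then 43.9 x² + x − 10.01 = 0, giving x = 0.466 V (positive root), so V_GS = 1.66 V.
I_D = (V_DD − V_GS)/R = (11.2 − 1.66) / 21.4 = 0.446 mA.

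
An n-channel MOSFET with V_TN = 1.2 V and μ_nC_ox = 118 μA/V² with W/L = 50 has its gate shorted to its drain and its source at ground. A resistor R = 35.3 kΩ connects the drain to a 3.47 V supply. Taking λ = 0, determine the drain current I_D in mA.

With gate tied to drain, V_GS = V_DS ≥ V_GS − V_TN, so the device is in saturation.
k_n = μ_nC_ox · (W/L) = 5.9 mA/V².
KCL at the drain: ½ k_n (V_GS − V_TN)² = (V_DD − V_GS)/R.
Let x = V_GS − 1.2. Then 104 x² + x − 2.27 = 0, giving x = 0.143 V (positive root), so V_GS = 1.34 V.
I_D = (V_DD − V_GS)/R = (3.47 − 1.34) / 35.3 = 0.0603 mA.

I_D = 0.0603 mA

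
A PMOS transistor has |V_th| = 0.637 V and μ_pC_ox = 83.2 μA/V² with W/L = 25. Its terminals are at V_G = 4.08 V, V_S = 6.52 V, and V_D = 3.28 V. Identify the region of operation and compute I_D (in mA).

V_SG = V_S − V_G = 6.52 − 4.08 = 2.44 V; V_SD = V_S − V_D = 6.52 − 3.28 = 3.24 V.
k_p = μ_pC_ox · (W/L) = 2.08 mA/V².
V_ov = V_SG − |V_th| = 2.44 − 0.637 = 1.8 V.
Since V_SD = 3.24 V ≥ V_ov = 1.8 V, the device is in saturation.
I_D = ½ k_p V_ov² = 0.5 × 2.08 × 1.8² = 3.38 mA.

Saturation; I_D = 3.38 mA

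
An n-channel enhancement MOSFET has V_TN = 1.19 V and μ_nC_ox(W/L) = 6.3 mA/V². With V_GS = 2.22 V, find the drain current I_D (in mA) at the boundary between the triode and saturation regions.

I_D = 3.34 mA

At the boundary V_DS = V_ov = V_GS − V_TN = 2.22 − 1.19 = 1.03 V.
I_D = ½ k_n V_ov² = 0.5 × 6.3 × 1.03² = 3.34 mA.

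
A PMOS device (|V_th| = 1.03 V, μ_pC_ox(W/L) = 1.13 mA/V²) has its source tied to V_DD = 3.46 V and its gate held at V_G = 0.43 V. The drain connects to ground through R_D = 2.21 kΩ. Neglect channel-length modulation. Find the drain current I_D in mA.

V_SG = V_DD − V_G = 3.46 − 0.43 = 3.03 V, so V_ov = 3.03 − 1.03 = 2 V.
Assume saturation: I_D = ½ k_p V_ov² = 0.5 × 1.13 × 2² = 2.26 mA, giving V_SD = V_DD − I_D R_D = 3.46 − 2.26 × 2.21 = -1.53 V.
But -1.53 V < V_ov = 2 V, so the device is actually in triode.
In triode I_D = k_p[V_ov V_SD − ½ V_SD²] and I_D = (V_DD − V_SD)/R_D. Equating: 1.25 V_SD² − 5.995 V_SD + 3.46 = 0, giving V_SD = 0.671 V (the root below V_ov).
I_D = (3.46 − 0.671) / 2.21 = 1.26 mA.

I_D = 1.26 mA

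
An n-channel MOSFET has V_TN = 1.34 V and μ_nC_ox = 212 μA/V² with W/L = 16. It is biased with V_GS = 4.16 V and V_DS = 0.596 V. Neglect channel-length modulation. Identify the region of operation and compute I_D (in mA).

k_n = μ_nC_ox · (W/L) = 3.392 mA/V².
V_ov = V_GS − V_TN = 4.16 − 1.34 = 2.82 V.
Since V_DS = 0.596 V < V_ov = 2.82 V, the device is in the triode region.
I_D = k_n [V_ov · V_DS − ½ V_DS²] = 3.392 × [2.82 × 0.596 − 0.5 × 0.596²] = 5.1 mA.

Triode; I_D = 5.10 mA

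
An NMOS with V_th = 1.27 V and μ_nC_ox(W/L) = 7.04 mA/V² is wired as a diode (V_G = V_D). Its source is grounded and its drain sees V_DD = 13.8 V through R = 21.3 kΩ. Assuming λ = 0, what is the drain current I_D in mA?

I_D = 0.569 mA

With gate tied to drain, V_GS = V_DS ≥ V_GS − V_th, so the device is in saturation.
KCL at the drain: ½ k_n (V_GS − V_th)² = (V_DD − V_GS)/R.
Let x = V_GS − 1.27. Then 75 x² + x − 12.53 = 0, giving x = 0.402 V (positive root), so V_GS = 1.67 V.
I_D = (V_DD − V_GS)/R = (13.8 − 1.67) / 21.3 = 0.569 mA.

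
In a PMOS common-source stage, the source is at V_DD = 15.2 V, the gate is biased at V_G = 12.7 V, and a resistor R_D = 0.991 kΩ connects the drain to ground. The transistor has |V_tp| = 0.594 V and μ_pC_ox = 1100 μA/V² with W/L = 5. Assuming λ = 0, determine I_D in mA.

V_SG = V_DD − V_G = 15.2 − 12.7 = 2.5 V, so V_ov = 2.5 − 0.594 = 1.91 V.
k_p = μ_pC_ox · (W/L) = 5.5 mA/V².
Assume saturation: I_D = ½ k_p V_ov² = 0.5 × 5.5 × 1.91² = 9.99 mA, giving V_SD = V_DD − I_D R_D = 15.2 − 9.99 × 0.991 = 5.3 V.
V_SD = 5.3 V ≥ V_ov = 1.91 V, confirming saturation.

I_D = 9.99 mA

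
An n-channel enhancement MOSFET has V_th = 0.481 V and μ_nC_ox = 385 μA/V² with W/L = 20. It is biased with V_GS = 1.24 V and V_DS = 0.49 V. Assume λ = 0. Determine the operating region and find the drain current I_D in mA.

Triode; I_D = 1.94 mA

k_n = μ_nC_ox · (W/L) = 7.7 mA/V².
V_ov = V_GS − V_th = 1.24 − 0.481 = 0.759 V.
Since V_DS = 0.49 V < V_ov = 0.759 V, the device is in the triode region.
I_D = k_n [V_ov · V_DS − ½ V_DS²] = 7.7 × [0.759 × 0.49 − 0.5 × 0.49²] = 1.94 mA.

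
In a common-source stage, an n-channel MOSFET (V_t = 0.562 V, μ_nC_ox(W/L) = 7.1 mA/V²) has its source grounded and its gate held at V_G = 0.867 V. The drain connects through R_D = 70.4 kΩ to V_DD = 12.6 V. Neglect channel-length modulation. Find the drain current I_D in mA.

I_D = 0.178 mA

V_GS = V_G = 0.867 V, so V_ov = 0.867 − 0.562 = 0.305 V.
Assume saturation: I_D = ½ k_n V_ov² = 0.5 × 7.1 × 0.305² = 0.33 mA, giving V_DS = V_DD − I_D R_D = 12.6 − 0.33 × 70.4 = -10.6 V.
But -10.6 V < V_ov = 0.305 V, so the device is actually in triode.
In triode I_D = k_n[V_ov V_DS − ½ V_DS²] and I_D = (V_DD − V_DS)/R_D. Equating: 250 V_DS² − 153.5 V_DS + 12.6 = 0, giving V_DS = 0.0976 V (the root below V_ov).
I_D = (12.6 − 0.0976) / 70.4 = 0.178 mA.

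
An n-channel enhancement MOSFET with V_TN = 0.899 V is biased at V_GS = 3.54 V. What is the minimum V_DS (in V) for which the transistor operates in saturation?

V_DS,sat = 2.64 V

The boundary between triode and saturation is V_DS = V_GS − V_TN = V_ov.
V_ov = 3.54 − 0.899 = 2.64 V.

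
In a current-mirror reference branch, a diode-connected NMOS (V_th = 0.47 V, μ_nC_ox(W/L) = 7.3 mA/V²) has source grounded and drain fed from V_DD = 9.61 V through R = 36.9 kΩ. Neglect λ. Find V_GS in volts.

V_GS = 0.727 V

With gate tied to drain, V_GS = V_DS ≥ V_GS − V_th, so the device is in saturation.
KCL at the drain: ½ k_n (V_GS − V_th)² = (V_DD − V_GS)/R.
Let x = V_GS − 0.47. Then 135 x² + x − 9.14 = 0, giving x = 0.257 V (positive root), so V_GS = 0.727 V.
I_D = (V_DD − V_GS)/R = (9.61 − 0.727) / 36.9 = 0.241 mA.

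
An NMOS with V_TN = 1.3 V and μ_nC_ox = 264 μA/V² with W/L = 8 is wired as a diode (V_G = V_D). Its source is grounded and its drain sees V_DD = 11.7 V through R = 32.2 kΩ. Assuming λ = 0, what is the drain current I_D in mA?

I_D = 0.306 mA

With gate tied to drain, V_GS = V_DS ≥ V_GS − V_TN, so the device is in saturation.
k_n = μ_nC_ox · (W/L) = 2.112 mA/V².
KCL at the drain: ½ k_n (V_GS − V_TN)² = (V_DD − V_GS)/R.
Let x = V_GS − 1.3. Then 34 x² + x − 10.4 = 0, giving x = 0.539 V (positive root), so V_GS = 1.84 V.
I_D = (V_DD − V_GS)/R = (11.7 − 1.84) / 32.2 = 0.306 mA.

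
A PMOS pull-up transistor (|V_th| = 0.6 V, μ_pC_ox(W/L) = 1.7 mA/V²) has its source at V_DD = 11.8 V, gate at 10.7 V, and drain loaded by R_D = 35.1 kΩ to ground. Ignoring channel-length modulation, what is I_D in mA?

V_SG = V_DD − V_G = 11.8 − 10.7 = 1.1 V, so V_ov = 1.1 − 0.6 = 0.5 V.
Assume saturation: I_D = ½ k_p V_ov² = 0.5 × 1.7 × 0.5² = 0.213 mA, giving V_SD = V_DD − I_D R_D = 11.8 − 0.213 × 35.1 = 4.34 V.
V_SD = 4.34 V ≥ V_ov = 0.5 V, confirming saturation.

I_D = 0.213 mA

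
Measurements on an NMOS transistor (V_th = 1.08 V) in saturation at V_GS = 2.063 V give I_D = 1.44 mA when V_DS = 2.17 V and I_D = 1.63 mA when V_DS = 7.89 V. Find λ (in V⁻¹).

λ = 0.0243 V⁻¹

With V_GS fixed, I_D ∝ (1 + λ V_DS) in saturation, so I_D2/I_D1 = (1 + λ V_DS2)/(1 + λ V_DS1).
1.63/1.44 = 1.132 = (1 + 7.89 λ)/(1 + 2.17 λ).
Solving: λ (I_D1 V_DS2 − I_D2 V_DS1) = I_D2 − I_D1, so λ = (1.63 − 1.44) / (1.44 × 7.89 − 1.63 × 2.17) = 0.19 / 7.82 = 0.0243 V⁻¹.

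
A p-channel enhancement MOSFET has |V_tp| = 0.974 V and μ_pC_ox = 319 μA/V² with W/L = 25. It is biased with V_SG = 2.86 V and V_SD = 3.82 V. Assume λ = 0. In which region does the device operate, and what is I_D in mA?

k_p = μ_pC_ox · (W/L) = 7.975 mA/V².
V_ov = V_SG − |V_tp| = 2.86 − 0.974 = 1.89 V.
Since V_SD = 3.82 V ≥ V_ov = 1.89 V, the device is in saturation.
I_D = ½ k_p V_ov² = 0.5 × 7.975 × 1.89² = 14.2 mA.

Saturation; I_D = 14.2 mA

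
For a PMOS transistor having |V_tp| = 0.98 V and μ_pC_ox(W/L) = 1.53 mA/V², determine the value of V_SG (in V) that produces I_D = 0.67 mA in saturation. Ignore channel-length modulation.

V_SG = 1.92 V

In saturation I_D = ½ k_p (V_SG − |V_tp|)², so V_SG − |V_tp| = √(2 I_D / k_p) = √(2 × 0.67 / 1.53) = 0.936 V.
V_SG = 0.98 + 0.936 = 1.92 V.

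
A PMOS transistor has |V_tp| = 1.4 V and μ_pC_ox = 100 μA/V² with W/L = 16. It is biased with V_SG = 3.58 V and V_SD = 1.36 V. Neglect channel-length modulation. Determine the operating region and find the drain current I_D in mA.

k_p = μ_pC_ox · (W/L) = 1.6 mA/V².
V_ov = V_SG − |V_tp| = 3.58 − 1.4 = 2.18 V.
Since V_SD = 1.36 V < V_ov = 2.18 V, the device is in the triode region.
I_D = k_p [V_ov · V_SD − ½ V_SD²] = 1.6 × [2.18 × 1.36 − 0.5 × 1.36²] = 3.26 mA.

Triode; I_D = 3.26 mA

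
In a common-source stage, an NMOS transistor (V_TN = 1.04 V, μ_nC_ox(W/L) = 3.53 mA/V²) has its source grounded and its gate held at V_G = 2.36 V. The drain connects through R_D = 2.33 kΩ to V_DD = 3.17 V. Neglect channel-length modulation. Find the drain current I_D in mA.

I_D = 1.23 mA

V_GS = V_G = 2.36 V, so V_ov = 2.36 − 1.04 = 1.32 V.
Assume saturation: I_D = ½ k_n V_ov² = 0.5 × 3.53 × 1.32² = 3.08 mA, giving V_DS = V_DD − I_D R_D = 3.17 − 3.08 × 2.33 = -4 V.
But -4 V < V_ov = 1.32 V, so the device is actually in triode.
In triode I_D = k_n[V_ov V_DS − ½ V_DS²] and I_D = (V_DD − V_DS)/R_D. Equating: 4.11 V_DS² − 11.86 V_DS + 3.17 = 0, giving V_DS = 0.298 V (the root below V_ov).
I_D = (3.17 − 0.298) / 2.33 = 1.23 mA.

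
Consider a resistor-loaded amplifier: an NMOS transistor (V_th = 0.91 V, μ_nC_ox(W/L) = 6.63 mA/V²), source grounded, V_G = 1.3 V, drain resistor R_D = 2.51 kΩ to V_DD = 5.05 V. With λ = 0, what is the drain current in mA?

V_GS = V_G = 1.3 V, so V_ov = 1.3 − 0.91 = 0.39 V.
Assume saturation: I_D = ½ k_n V_ov² = 0.5 × 6.63 × 0.39² = 0.504 mA, giving V_DS = V_DD − I_D R_D = 5.05 − 0.504 × 2.51 = 3.78 V.
V_DS = 3.78 V ≥ V_ov = 0.39 V, confirming saturation.

I_D = 0.504 mA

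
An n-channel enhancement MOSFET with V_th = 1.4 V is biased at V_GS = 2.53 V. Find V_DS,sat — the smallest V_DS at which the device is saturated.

V_DS,sat = 1.13 V

The boundary between triode and saturation is V_DS = V_GS − V_th = V_ov.
V_ov = 2.53 − 1.4 = 1.13 V.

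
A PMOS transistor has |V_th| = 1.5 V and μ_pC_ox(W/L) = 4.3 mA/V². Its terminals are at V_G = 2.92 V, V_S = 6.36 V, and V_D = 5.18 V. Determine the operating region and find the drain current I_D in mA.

V_SG = V_S − V_G = 6.36 − 2.92 = 3.44 V; V_SD = V_S − V_D = 6.36 − 5.18 = 1.18 V.
V_ov = V_SG − |V_th| = 3.44 − 1.5 = 1.94 V.
Since V_SD = 1.18 V < V_ov = 1.94 V, the device is in the triode region.
I_D = k_p [V_ov · V_SD − ½ V_SD²] = 4.3 × [1.94 × 1.18 − 0.5 × 1.18²] = 6.85 mA.

Triode; I_D = 6.85 mA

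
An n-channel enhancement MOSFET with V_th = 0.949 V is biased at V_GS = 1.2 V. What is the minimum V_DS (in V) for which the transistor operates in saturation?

V_DS,sat = 0.251 V

The boundary between triode and saturation is V_DS = V_GS − V_th = V_ov.
V_ov = 1.2 − 0.949 = 0.251 V.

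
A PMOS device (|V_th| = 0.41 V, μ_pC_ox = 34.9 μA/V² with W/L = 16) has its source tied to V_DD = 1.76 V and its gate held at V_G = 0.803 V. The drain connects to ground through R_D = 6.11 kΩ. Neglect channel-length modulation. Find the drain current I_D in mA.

V_SG = V_DD − V_G = 1.76 − 0.803 = 0.957 V, so V_ov = 0.957 − 0.41 = 0.547 V.
k_p = μ_pC_ox · (W/L) = 0.5584 mA/V².
Assume saturation: I_D = ½ k_p V_ov² = 0.5 × 0.5584 × 0.547² = 0.0835 mA, giving V_SD = V_DD − I_D R_D = 1.76 − 0.0835 × 6.11 = 1.25 V.
V_SD = 1.25 V ≥ V_ov = 0.547 V, confirming saturation.

I_D = 0.0835 mA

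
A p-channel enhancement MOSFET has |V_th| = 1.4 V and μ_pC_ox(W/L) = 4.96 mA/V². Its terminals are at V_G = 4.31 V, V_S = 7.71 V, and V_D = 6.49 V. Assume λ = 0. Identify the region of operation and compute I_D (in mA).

Triode; I_D = 8.41 mA

V_SG = V_S − V_G = 7.71 − 4.31 = 3.4 V; V_SD = V_S − V_D = 7.71 − 6.49 = 1.22 V.
V_ov = V_SG − |V_th| = 3.4 − 1.4 = 2 V.
Since V_SD = 1.22 V < V_ov = 2 V, the device is in the triode region.
I_D = k_p [V_ov · V_SD − ½ V_SD²] = 4.96 × [2 × 1.22 − 0.5 × 1.22²] = 8.41 mA.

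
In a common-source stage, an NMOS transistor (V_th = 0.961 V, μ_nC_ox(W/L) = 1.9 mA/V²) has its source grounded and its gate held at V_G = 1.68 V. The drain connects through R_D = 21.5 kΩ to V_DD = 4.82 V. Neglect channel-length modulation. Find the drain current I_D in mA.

I_D = 0.216 mA

V_GS = V_G = 1.68 V, so V_ov = 1.68 − 0.961 = 0.719 V.
Assume saturation: I_D = ½ k_n V_ov² = 0.5 × 1.9 × 0.719² = 0.491 mA, giving V_DS = V_DD − I_D R_D = 4.82 − 0.491 × 21.5 = -5.74 V.
But -5.74 V < V_ov = 0.719 V, so the device is actually in triode.
In triode I_D = k_n[V_ov V_DS − ½ V_DS²] and I_D = (V_DD − V_DS)/R_D. Equating: 20.4 V_DS² − 30.37 V_DS + 4.82 = 0, giving V_DS = 0.181 V (the root below V_ov).
I_D = (4.82 − 0.181) / 21.5 = 0.216 mA.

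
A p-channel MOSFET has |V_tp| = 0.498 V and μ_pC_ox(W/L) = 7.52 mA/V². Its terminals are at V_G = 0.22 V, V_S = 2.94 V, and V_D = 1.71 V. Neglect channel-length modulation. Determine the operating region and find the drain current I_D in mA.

Triode; I_D = 14.9 mA

V_SG = V_S − V_G = 2.94 − 0.22 = 2.72 V; V_SD = V_S − V_D = 2.94 − 1.71 = 1.23 V.
V_ov = V_SG − |V_tp| = 2.72 − 0.498 = 2.22 V.
Since V_SD = 1.23 V < V_ov = 2.22 V, the device is in the triode region.
I_D = k_p [V_ov · V_SD − ½ V_SD²] = 7.52 × [2.22 × 1.23 − 0.5 × 1.23²] = 14.9 mA.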